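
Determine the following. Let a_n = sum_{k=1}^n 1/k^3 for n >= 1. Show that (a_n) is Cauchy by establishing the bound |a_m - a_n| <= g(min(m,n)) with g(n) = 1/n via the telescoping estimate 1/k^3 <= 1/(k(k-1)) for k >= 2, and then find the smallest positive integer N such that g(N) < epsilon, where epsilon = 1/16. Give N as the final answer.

For m > n >= 1: |a_m - a_n| = sum_{k=n+1}^m 1/k^3.
Use 1/k^3 <= 1/(k(k-1)) = 1/(k-1) - 1/k for k >= 2 (which holds since k^3 >= k^2 >= k(k-1) for k >= 2):
sum_{k=n+1}^m 1/k^3 <= sum_{k=n+1}^m (1/(k-1) - 1/k) = 1/n - 1/m <= 1/n.
By symmetry the same bound holds with n,m swapped, so |a_m - a_n| <= 1/min(m,n) = g(min(m,n)). Since g(n) -> 0, (a_n) is Cauchy.
Now solve g(N) < 1/16: 1/N < 1/16 <=> N > 1/(1/16) = 16.
The smallest integer strictly greater than 16 is N = 17.
Check: g(17) = 1/17 < 1/16; g(16) = 1/16 >= 1/16. So N = 17.

17


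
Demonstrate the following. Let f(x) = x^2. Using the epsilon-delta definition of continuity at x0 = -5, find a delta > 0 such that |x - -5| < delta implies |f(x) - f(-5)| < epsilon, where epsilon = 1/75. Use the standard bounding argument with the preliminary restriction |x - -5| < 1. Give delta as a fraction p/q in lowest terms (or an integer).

Factor: |x^2 - (-5)^2| = |x - -5| * |x + -5|.
Impose |x - -5| < 1 first. Then |x + -5| = |(x - -5) + 2*(-5)| <= |x - -5| + 2*|-5| < 1 + 10 = 11.
So |x^2 - (-5)^2| < delta * 11.
We need delta * 11 <= 1/75, i.e. delta <= 1/75/11 = 1/825.
Since 1/825 < 1, this is tighter than 1; take delta = 1/825.
So delta = 1/825 works.

1/825


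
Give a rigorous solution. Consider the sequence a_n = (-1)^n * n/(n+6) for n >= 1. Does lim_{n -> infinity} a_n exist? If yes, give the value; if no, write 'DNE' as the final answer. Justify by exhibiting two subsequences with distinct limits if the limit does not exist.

Examine the behaviour of a_n along subsequences.
a_{2k} = 2k/(2k+6) -> 1. a_{2k+1} = -(2k+1)/(2k+7) -> -1.
Since these two subsequential limits are 1 and -1, distinct, the full sequence cannot converge (a convergent sequence has all subsequences tending to the same limit). So lim a_n does not exist.

DNE


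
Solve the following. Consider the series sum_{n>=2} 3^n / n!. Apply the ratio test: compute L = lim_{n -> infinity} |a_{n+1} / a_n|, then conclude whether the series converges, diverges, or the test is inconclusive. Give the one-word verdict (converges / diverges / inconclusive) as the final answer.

Let a_n denote the general term. Form the ratio a_{n+1}/a_n and simplify:
a_{n+1}/a_n = 3/(n + 1)
Take the limit as n -> infinity: L = 0.
Since L = 0 < 1, the ratio test implies the series converges.

converges


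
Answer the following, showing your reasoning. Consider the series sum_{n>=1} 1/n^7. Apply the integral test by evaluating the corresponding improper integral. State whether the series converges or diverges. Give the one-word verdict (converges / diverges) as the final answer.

Let f(x) = x^(-7). Then f is positive, continuous, and decreasing on [1, infinity), so the integral test applies.
Compute the improper integral int_{1}^infinity f(x) dx:
  antiderivative F(x) = -1/(6*x^6).
  As x -> infinity, F(x) -> 0 (since p = 7 > 1).
  So int = F(infinity) - F(1) = 0 - (-1/6) = 1/6.
  Finite, so by the integral test, the series converges.

converges


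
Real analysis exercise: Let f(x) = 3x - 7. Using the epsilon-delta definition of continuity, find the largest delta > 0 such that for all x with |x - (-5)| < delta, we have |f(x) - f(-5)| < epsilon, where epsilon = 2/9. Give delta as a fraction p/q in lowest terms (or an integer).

We compute f(-5) = 3*(-5) - 7 = -22.
|f(x) - f(-5)| = |3x - 7 - (-22)| = |3(x - (-5))| = 3|x - (-5)|.
We need 3|x - (-5)| < 2/9, i.e. |x - (-5)| < 2/9 / 3 = 2/27.
So any delta <= 2/27 works. Conversely, if delta > 2/27, then x = -5 + 2/27 satisfies |x - (-5)| = 2/27 < delta but |f(x) - f(-5)| = 3 * 2/27 = 2/9, which is not < 2/9; so no larger delta works.
Hence the largest such delta is 2/27.

2/27


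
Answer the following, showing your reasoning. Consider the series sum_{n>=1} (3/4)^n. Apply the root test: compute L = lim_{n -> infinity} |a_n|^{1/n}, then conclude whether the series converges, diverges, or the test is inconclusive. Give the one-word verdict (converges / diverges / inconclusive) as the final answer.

Let a_n denote the general term. Form |a_n|^(1/n) and simplify:
|a_n|^(1/n) = 3/4
Take the limit as n -> infinity: L = 3/4.
Since L = 3/4 < 1, the root test implies convergence.

converges


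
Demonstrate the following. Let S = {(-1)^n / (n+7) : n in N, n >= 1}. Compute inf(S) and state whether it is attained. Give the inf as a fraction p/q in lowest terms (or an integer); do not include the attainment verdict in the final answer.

Analysis:
- Values: -1/8, 1/9, -1/10, 1/11, -1/12, ...
- Positive terms (even n): 1/(2+7), 1/(4+7), ... decreasing -> max = 1/9 (n=2).
- Negative terms (odd n): -1/(1+7), -1/(3+7), ... increasing -> min = -1/8 (n=1).
- So sup = 1/9 (attained at n=2); inf = -1/8 (attained at n=1).
Conclusion: inf(S) = -1/8, attained in S.

-1/8


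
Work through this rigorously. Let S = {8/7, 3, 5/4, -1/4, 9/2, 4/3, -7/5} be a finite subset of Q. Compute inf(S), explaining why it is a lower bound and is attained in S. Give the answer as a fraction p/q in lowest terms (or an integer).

S is finite, so inf(S) = min(S).
Sorted increasing:
-7/5, -1/4, 8/7, 5/4, 4/3, 3, 9/2
The extremum is -7/5.
For every x in S, x >= -7/5. And -7/5 is in S, so it is attained.
Therefore inf(S) = -7/5.

-7/5


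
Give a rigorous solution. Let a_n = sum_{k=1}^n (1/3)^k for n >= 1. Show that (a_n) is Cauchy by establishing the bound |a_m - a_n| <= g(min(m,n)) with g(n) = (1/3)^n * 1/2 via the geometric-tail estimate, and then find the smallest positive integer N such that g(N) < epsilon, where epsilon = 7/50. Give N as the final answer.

For m > n >= 1: |a_m - a_n| = sum_{k=n+1}^m (1/3)^k < sum_{k=n+1}^infinity (1/3)^k = (1/3)^(n+1) / (1 - 1/3) = (1/3)^n * (1/3) * (3/2) = (1/3)^n * 1/2.
So g(n) = (1/3)^n / 2. Since g(n) -> 0, (a_n) is Cauchy.
Now solve g(N) < 7/50: (1/3)^N / 2 < 7/50 <=> 3^N > 1 / (2 * 7/50) = 25/7.
Check powers of 3: 3^1 = 3 <= 25/7, 3^2 = 9 > 25/7.
So the smallest such N is 2. Check: g(2) = 1/(2 * 9) = 1/18 < 7/50.

2


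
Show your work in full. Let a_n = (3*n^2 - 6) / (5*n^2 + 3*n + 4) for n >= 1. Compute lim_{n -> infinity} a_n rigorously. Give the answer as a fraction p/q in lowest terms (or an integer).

Divide numerator and denominator by n^2, the highest power:
numerator / n^2 = 3 - 6/n^2
denominator / n^2 = 5 + 3/n + 4/n^2
As n -> infinity, all terms of the form c/n^k (k >= 1) tend to 0.
So numerator / n^2 -> 3 and denominator / n^2 -> 5.
Therefore lim a_n = 3/5.

3/5


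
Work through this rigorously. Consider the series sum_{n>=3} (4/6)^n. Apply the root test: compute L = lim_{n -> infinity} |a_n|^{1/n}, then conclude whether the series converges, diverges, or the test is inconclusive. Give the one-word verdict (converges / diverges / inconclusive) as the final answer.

Let a_n denote the general term. Form |a_n|^(1/n) and simplify:
|a_n|^(1/n) = 2/3
Take the limit as n -> infinity: L = 2/3.
Since L = 2/3 < 1, the root test implies convergence.

converges


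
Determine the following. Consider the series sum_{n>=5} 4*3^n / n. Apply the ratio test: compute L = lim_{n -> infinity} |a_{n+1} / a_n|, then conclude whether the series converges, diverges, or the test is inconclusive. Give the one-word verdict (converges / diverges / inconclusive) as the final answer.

Let a_n denote the general term. Form the ratio a_{n+1}/a_n and simplify:
a_{n+1}/a_n = 3*n/(n + 1)
Take the limit as n -> infinity: L = 3.
Since L = 3 > 1 (or L = infinity), the ratio test implies the series diverges.

diverges


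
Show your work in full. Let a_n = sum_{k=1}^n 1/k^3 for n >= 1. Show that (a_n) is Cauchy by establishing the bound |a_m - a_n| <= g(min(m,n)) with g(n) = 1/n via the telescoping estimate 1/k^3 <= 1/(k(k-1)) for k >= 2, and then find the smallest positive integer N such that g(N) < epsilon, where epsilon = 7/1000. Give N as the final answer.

For m > n >= 1: |a_m - a_n| = sum_{k=n+1}^m 1/k^3.
Use 1/k^3 <= 1/(k(k-1)) = 1/(k-1) - 1/k for k >= 2 (which holds since k^3 >= k^2 >= k(k-1) for k >= 2):
sum_{k=n+1}^m 1/k^3 <= sum_{k=n+1}^m (1/(k-1) - 1/k) = 1/n - 1/m <= 1/n.
By symmetry the same bound holds with n,m swapped, so |a_m - a_n| <= 1/min(m,n) = g(min(m,n)). Since g(n) -> 0, (a_n) is Cauchy.
Now solve g(N) < 7/1000: 1/N < 7/1000 <=> N > 1/(7/1000) = 1000/7.
The smallest integer strictly greater than 1000/7 is N = 143.
Check: g(143) = 1/143 < 7/1000; g(142) = 1/142 >= 7/1000. So N = 143.

143


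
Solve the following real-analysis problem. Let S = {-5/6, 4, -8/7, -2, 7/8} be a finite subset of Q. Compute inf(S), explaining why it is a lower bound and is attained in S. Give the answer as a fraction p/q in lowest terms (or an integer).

S is finite, so inf(S) = min(S).
Sorted increasing:
-2, -8/7, -5/6, 7/8, 4
The extremum is -2.
For every x in S, x >= -2. And -2 is in S, so it is attained.
Therefore inf(S) = -2.

-2


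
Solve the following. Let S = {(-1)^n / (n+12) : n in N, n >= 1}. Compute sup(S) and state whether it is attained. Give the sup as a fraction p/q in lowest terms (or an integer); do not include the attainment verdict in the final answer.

Analysis:
- Values: -1/13, 1/14, -1/15, 1/16, -1/17, ...
- Positive terms (even n): 1/(2+12), 1/(4+12), ... decreasing -> max = 1/14 (n=2).
- Negative terms (odd n): -1/(1+12), -1/(3+12), ... increasing -> min = -1/13 (n=1).
- So sup = 1/14 (attained at n=2); inf = -1/13 (attained at n=1).
Conclusion: sup(S) = 1/14, attained in S.

1/14


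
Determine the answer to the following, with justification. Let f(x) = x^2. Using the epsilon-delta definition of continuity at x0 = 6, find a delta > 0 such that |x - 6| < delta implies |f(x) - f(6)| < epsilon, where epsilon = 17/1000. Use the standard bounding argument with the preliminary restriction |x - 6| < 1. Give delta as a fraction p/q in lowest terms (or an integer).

Factor: |x^2 - (6)^2| = |x - 6| * |x + 6|.
Impose |x - 6| < 1 first. Then |x + 6| = |(x - 6) + 2*(6)| <= |x - 6| + 2*|6| < 1 + 12 = 13.
So |x^2 - (6)^2| < delta * 13.
We need delta * 13 <= 17/1000, i.e. delta <= 17/1000/13 = 17/13000.
Since 17/13000 < 1, this is tighter than 1; take delta = 17/13000.
So delta = 17/13000 works.

17/13000


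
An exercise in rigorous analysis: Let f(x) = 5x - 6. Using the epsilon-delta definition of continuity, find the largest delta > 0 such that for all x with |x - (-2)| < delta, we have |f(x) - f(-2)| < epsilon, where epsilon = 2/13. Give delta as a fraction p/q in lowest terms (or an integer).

We compute f(-2) = 5*(-2) - 6 = -16.
|f(x) - f(-2)| = |5x - 6 - (-16)| = |5(x - (-2))| = 5|x - (-2)|.
We need 5|x - (-2)| < 2/13, i.e. |x - (-2)| < 2/13 / 5 = 2/65.
So any delta <= 2/65 works. Conversely, if delta > 2/65, then x = -2 + 2/65 satisfies |x - (-2)| = 2/65 < delta but |f(x) - f(-2)| = 5 * 2/65 = 2/13, which is not < 2/13; so no larger delta works.
Hence the largest such delta is 2/65.

2/65


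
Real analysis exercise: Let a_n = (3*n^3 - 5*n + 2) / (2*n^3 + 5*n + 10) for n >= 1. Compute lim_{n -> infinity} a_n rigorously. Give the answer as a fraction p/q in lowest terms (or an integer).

Divide numerator and denominator by n^3, the highest power:
numerator / n^3 = 3 - 5/n^2 + 2/n^3
denominator / n^3 = 2 + 5/n^2 + 10/n^3
As n -> infinity, all terms of the form c/n^k (k >= 1) tend to 0.
So numerator / n^3 -> 3 and denominator / n^3 -> 2.
Therefore lim a_n = 3/2.

3/2


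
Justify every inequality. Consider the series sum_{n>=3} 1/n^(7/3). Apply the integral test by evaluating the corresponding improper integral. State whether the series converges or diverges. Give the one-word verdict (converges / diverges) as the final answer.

Let f(x) = x^(-7/3). Then f is positive, continuous, and decreasing on [3, infinity), so the integral test applies.
Compute the improper integral int_{3}^infinity f(x) dx:
  antiderivative F(x) = -3/(4*x^(4/3)).
  As x -> infinity, F(x) -> 0 (since p = 7/3 > 1).
  So int = F(infinity) - F(3) = 0 - (-3^(2/3)/12) = 3^(2/3)/12.
  Finite, so by the integral test, the series converges.

converges


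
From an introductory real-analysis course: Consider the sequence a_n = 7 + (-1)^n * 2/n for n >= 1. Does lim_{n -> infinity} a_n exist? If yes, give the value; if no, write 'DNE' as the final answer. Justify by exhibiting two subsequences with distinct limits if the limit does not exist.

Examine the behaviour of a_n along subsequences.
Even-n subsequence a_{2k} = 7 + 2/(2k) -> 7. Odd-n subsequence a_{2k+1} = 7 - 2/(2k+1) -> 7. Both tend to 7, which suggests the limit is 7; verify directly.
|a_n - 7| = |(-1)^n * 2/n| = 2/n for every n >= 1.
Given epsilon > 0, choose a positive integer N > 2/epsilon. Then for all n >= N, |a_n - 7| = 2/n <= 2/N < epsilon.
So by the definition of the limit, lim a_n exists and equals 7.

7


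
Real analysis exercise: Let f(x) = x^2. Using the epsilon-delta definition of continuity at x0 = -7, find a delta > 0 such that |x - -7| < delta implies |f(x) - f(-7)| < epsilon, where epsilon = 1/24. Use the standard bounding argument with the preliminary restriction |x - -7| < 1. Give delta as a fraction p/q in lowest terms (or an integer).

Factor: |x^2 - (-7)^2| = |x - -7| * |x + -7|.
Impose |x - -7| < 1 first. Then |x + -7| = |(x - -7) + 2*(-7)| <= |x - -7| + 2*|-7| < 1 + 14 = 15.
So |x^2 - (-7)^2| < delta * 15.
We need delta * 15 <= 1/24, i.e. delta <= 1/24/15 = 1/360.
Since 1/360 < 1, this is tighter than 1; take delta = 1/360.
So delta = 1/360 works.

1/360


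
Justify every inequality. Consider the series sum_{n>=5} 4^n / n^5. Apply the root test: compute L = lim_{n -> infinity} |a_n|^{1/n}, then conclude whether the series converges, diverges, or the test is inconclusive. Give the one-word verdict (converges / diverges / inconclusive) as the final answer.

Let a_n denote the general term. Form |a_n|^(1/n) and simplify:
|a_n|^(1/n) = 4/n^(5/n)
Take the limit as n -> infinity: L = 4.
Since L = 4 > 1, the root test implies divergence.

diverges


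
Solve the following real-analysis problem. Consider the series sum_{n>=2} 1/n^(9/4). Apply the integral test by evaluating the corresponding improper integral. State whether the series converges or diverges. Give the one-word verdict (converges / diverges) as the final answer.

Let f(x) = x^(-9/4). Then f is positive, continuous, and decreasing on [2, infinity), so the integral test applies.
Compute the improper integral int_{2}^infinity f(x) dx:
  antiderivative F(x) = -4/(5*x^(5/4)).
  As x -> infinity, F(x) -> 0 (since p = 9/4 > 1).
  So int = F(infinity) - F(2) = 0 - (-2^(3/4)/5) = 2^(3/4)/5.
  Finite, so by the integral test, the series converges.

converges


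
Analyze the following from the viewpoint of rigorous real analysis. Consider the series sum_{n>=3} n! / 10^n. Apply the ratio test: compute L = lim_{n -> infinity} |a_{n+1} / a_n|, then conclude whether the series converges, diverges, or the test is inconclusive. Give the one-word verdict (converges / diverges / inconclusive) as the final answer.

Let a_n denote the general term. Form the ratio a_{n+1}/a_n and simplify:
a_{n+1}/a_n = n/10 + 1/10
Take the limit as n -> infinity: L = infinity.
Since L = infinity > 1 (or L = infinity), the ratio test implies the series diverges.

diverges


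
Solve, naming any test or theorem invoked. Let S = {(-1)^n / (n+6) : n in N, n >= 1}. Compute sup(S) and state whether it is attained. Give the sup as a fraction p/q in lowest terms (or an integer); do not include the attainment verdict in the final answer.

Analysis:
- Values: -1/7, 1/8, -1/9, 1/10, -1/11, ...
- Positive terms (even n): 1/(2+6), 1/(4+6), ... decreasing -> max = 1/8 (n=2).
- Negative terms (odd n): -1/(1+6), -1/(3+6), ... increasing -> min = -1/7 (n=1).
- So sup = 1/8 (attained at n=2); inf = -1/7 (attained at n=1).
Conclusion: sup(S) = 1/8, attained in S.

1/8


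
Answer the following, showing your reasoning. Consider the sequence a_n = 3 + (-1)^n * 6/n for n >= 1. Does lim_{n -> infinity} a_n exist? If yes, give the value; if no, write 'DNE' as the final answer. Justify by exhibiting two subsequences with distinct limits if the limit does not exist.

Examine the behaviour of a_n along subsequences.
Even-n subsequence a_{2k} = 3 + 6/(2k) -> 3. Odd-n subsequence a_{2k+1} = 3 - 6/(2k+1) -> 3. Both tend to 3, which suggests the limit is 3; verify directly.
|a_n - 3| = |(-1)^n * 6/n| = 6/n for every n >= 1.
Given epsilon > 0, choose a positive integer N > 6/epsilon. Then for all n >= N, |a_n - 3| = 6/n <= 6/N < epsilon.
So by the definition of the limit, lim a_n exists and equals 3.

3


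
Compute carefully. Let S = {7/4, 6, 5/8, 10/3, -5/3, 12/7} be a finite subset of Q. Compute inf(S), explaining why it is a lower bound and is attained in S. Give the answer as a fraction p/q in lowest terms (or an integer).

S is finite, so inf(S) = min(S).
Sorted increasing:
-5/3, 5/8, 12/7, 7/4, 10/3, 6
The extremum is -5/3.
For every x in S, x >= -5/3. And -5/3 is in S, so it is attained.
Therefore inf(S) = -5/3.

-5/3


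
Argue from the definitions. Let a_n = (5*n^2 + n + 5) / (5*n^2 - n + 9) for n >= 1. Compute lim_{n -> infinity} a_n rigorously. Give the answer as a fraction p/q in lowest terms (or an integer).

Divide numerator and denominator by n^2, the highest power:
numerator / n^2 = 5 + 1/n + 5/n^2
denominator / n^2 = 5 - 1/n + 9/n^2
As n -> infinity, all terms of the form c/n^k (k >= 1) tend to 0.
So numerator / n^2 -> 5 and denominator / n^2 -> 5.
Therefore lim a_n = 1.

1


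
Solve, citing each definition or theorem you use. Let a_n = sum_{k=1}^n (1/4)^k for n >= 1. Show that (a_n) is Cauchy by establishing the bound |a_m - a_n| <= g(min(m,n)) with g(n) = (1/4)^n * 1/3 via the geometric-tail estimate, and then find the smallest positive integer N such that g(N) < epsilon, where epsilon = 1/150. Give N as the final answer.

For m > n >= 1: |a_m - a_n| = sum_{k=n+1}^m (1/4)^k < sum_{k=n+1}^infinity (1/4)^k = (1/4)^(n+1) / (1 - 1/4) = (1/4)^n * (1/4) * (4/3) = (1/4)^n * 1/3.
So g(n) = (1/4)^n / 3. Since g(n) -> 0, (a_n) is Cauchy.
Now solve g(N) < 1/150: (1/4)^N / 3 < 1/150 <=> 4^N > 1 / (3 * 1/150) = 50.
Check powers of 4: 4^2 = 16 <= 50, 4^3 = 64 > 50.
So the smallest such N is 3. Check: g(3) = 1/(3 * 64) = 1/192 < 1/150.

3


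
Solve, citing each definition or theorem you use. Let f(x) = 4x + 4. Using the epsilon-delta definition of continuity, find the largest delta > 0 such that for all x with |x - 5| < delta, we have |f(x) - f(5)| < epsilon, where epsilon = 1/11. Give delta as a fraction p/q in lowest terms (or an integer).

We compute f(5) = 4*(5) + 4 = 24.
|f(x) - f(5)| = |4x + 4 - (24)| = |4(x - 5)| = 4|x - 5|.
We need 4|x - 5| < 1/11, i.e. |x - 5| < 1/11 / 4 = 1/44.
So any delta <= 1/44 works. Conversely, if delta > 1/44, then x = 5 + 1/44 satisfies |x - 5| = 1/44 < delta but |f(x) - f(5)| = 4 * 1/44 = 1/11, which is not < 1/11; so no larger delta works.
Hence the largest such delta is 1/44.

1/44


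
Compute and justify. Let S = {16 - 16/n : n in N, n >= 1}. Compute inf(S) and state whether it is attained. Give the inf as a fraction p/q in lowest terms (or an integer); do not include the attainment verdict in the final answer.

Analysis:
- Values: 0, 8, 32/3, 12, ... strictly increasing.
- Minimum is 0 (n=1); inf = 0 (attained).
- 16 - 16/n -> 16 from below; sup = 16, not attained.
Conclusion: inf(S) = 0, attained in S.

0


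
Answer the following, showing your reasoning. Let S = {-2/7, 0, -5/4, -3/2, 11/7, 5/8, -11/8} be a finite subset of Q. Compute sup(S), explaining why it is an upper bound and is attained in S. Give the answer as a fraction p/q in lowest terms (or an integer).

S is finite, so sup(S) = max(S).
Sorted decreasing:
11/7, 5/8, 0, -2/7, -5/4, -11/8, -3/2
The extremum is 11/7.
For every x in S, x <= 11/7. And 11/7 is in S, so it is attained.
Therefore sup(S) = 11/7.

11/7


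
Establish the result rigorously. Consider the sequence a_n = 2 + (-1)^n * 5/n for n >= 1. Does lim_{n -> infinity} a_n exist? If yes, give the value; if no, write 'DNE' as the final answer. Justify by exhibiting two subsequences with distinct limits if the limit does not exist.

Examine the behaviour of a_n along subsequences.
Even-n subsequence a_{2k} = 2 + 5/(2k) -> 2. Odd-n subsequence a_{2k+1} = 2 - 5/(2k+1) -> 2. Both tend to 2, which suggests the limit is 2; verify directly.
|a_n - 2| = |(-1)^n * 5/n| = 5/n for every n >= 1.
Given epsilon > 0, choose a positive integer N > 5/epsilon. Then for all n >= N, |a_n - 2| = 5/n <= 5/N < epsilon.
So by the definition of the limit, lim a_n exists and equals 2.

2


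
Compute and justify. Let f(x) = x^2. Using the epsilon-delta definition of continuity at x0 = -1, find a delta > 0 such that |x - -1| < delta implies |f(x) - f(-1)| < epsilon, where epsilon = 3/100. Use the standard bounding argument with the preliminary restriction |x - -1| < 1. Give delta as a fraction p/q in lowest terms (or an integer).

Factor: |x^2 - (-1)^2| = |x - -1| * |x + -1|.
Impose |x - -1| < 1 first. Then |x + -1| = |(x - -1) + 2*(-1)| <= |x - -1| + 2*|-1| < 1 + 2 = 3.
So |x^2 - (-1)^2| < delta * 3.
We need delta * 3 <= 3/100, i.e. delta <= 3/100/3 = 1/100.
Since 1/100 < 1, this is tighter than 1; take delta = 1/100.
So delta = 1/100 works.

1/100


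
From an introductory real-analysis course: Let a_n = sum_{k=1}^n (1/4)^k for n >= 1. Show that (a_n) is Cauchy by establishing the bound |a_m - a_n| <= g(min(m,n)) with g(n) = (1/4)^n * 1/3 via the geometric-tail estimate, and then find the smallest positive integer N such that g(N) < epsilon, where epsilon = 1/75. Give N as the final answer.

For m > n >= 1: |a_m - a_n| = sum_{k=n+1}^m (1/4)^k < sum_{k=n+1}^infinity (1/4)^k = (1/4)^(n+1) / (1 - 1/4) = (1/4)^n * (1/4) * (4/3) = (1/4)^n * 1/3.
So g(n) = (1/4)^n / 3. Since g(n) -> 0, (a_n) is Cauchy.
Now solve g(N) < 1/75: (1/4)^N / 3 < 1/75 <=> 4^N > 1 / (3 * 1/75) = 25.
Check powers of 4: 4^2 = 16 <= 25, 4^3 = 64 > 25.
So the smallest such N is 3. Check: g(3) = 1/(3 * 64) = 1/192 < 1/75.

3


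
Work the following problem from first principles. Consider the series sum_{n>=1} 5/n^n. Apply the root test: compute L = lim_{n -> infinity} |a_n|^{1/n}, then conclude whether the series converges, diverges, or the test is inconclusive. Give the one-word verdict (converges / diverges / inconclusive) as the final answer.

Let a_n denote the general term. Form |a_n|^(1/n) and simplify:
|a_n|^(1/n) = 5^(1/n)/n
Take the limit as n -> infinity: L = 0.
Since L = 0 < 1, the root test implies convergence.

converges


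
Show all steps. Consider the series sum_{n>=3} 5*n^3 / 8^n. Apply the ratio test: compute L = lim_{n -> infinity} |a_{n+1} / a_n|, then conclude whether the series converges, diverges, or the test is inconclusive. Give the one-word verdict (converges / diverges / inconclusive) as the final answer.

Let a_n denote the general term. Form the ratio a_{n+1}/a_n and simplify:
a_{n+1}/a_n = (n + 1)^3/(8*n^3)
Take the limit as n -> infinity: L = 1/8.
Since L = 1/8 < 1, the ratio test implies the series converges.

converges


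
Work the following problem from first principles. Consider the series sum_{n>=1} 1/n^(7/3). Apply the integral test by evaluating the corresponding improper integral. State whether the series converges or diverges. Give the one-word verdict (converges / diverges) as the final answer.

Let f(x) = x^(-7/3). Then f is positive, continuous, and decreasing on [1, infinity), so the integral test applies.
Compute the improper integral int_{1}^infinity f(x) dx:
  antiderivative F(x) = -3/(4*x^(4/3)).
  As x -> infinity, F(x) -> 0 (since p = 7/3 > 1).
  So int = F(infinity) - F(1) = 0 - (-3/4) = 3/4.
  Finite, so by the integral test, the series converges.

converges


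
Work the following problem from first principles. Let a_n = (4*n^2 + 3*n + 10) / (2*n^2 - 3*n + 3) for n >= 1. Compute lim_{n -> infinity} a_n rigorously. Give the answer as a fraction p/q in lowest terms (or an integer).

Divide numerator and denominator by n^2, the highest power:
numerator / n^2 = 4 + 3/n + 10/n^2
denominator / n^2 = 2 - 3/n + 3/n^2
As n -> infinity, all terms of the form c/n^k (k >= 1) tend to 0.
So numerator / n^2 -> 4 and denominator / n^2 -> 2.
Therefore lim a_n = 2.

2


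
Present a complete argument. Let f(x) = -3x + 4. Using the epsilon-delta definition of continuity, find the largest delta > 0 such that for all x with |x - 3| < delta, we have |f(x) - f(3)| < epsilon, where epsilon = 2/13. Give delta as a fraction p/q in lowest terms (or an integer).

We compute f(3) = -3*(3) + 4 = -5.
|f(x) - f(3)| = |-3x + 4 - (-5)| = |-3(x - 3)| = 3|x - 3|.
We need 3|x - 3| < 2/13, i.e. |x - 3| < 2/13 / 3 = 2/39.
So any delta <= 2/39 works. Conversely, if delta > 2/39, then x = 3 + 2/39 satisfies |x - 3| = 2/39 < delta but |f(x) - f(3)| = 3 * 2/39 = 2/13, which is not < 2/13; so no larger delta works.
Hence the largest such delta is 2/39.

2/39


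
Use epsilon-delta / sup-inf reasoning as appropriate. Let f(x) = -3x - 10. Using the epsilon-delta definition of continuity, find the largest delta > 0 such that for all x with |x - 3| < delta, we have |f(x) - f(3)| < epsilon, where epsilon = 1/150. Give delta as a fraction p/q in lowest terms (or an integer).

We compute f(3) = -3*(3) - 10 = -19.
|f(x) - f(3)| = |-3x - 10 - (-19)| = |-3(x - 3)| = 3|x - 3|.
We need 3|x - 3| < 1/150, i.e. |x - 3| < 1/150 / 3 = 1/450.
So any delta <= 1/450 works. Conversely, if delta > 1/450, then x = 3 + 1/450 satisfies |x - 3| = 1/450 < delta but |f(x) - f(3)| = 3 * 1/450 = 1/150, which is not < 1/150; so no larger delta works.
Hence the largest such delta is 1/450.

1/450


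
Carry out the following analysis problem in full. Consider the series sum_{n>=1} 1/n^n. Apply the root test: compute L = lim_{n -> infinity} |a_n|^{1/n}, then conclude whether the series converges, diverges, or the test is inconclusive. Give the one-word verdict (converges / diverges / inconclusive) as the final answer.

Let a_n denote the general term. Form |a_n|^(1/n) and simplify:
|a_n|^(1/n) = 1/n
Take the limit as n -> infinity: L = 0.
Since L = 0 < 1, the root test implies convergence.

converges


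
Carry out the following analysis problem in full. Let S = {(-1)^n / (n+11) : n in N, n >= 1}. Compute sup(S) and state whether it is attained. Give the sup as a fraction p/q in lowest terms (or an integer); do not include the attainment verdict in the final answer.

Analysis:
- Values: -1/12, 1/13, -1/14, 1/15, -1/16, ...
- Positive terms (even n): 1/(2+11), 1/(4+11), ... decreasing -> max = 1/13 (n=2).
- Negative terms (odd n): -1/(1+11), -1/(3+11), ... increasing -> min = -1/12 (n=1).
- So sup = 1/13 (attained at n=2); inf = -1/12 (attained at n=1).
Conclusion: sup(S) = 1/13, attained in S.

1/13


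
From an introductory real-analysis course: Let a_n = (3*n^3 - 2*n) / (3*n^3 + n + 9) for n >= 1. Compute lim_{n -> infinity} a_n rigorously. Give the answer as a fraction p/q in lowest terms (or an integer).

Divide numerator and denominator by n^3, the highest power:
numerator / n^3 = 3 - 2/n^2
denominator / n^3 = 3 + n^(-2) + 9/n^3
As n -> infinity, all terms of the form c/n^k (k >= 1) tend to 0.
So numerator / n^3 -> 3 and denominator / n^3 -> 3.
Therefore lim a_n = 1.

1


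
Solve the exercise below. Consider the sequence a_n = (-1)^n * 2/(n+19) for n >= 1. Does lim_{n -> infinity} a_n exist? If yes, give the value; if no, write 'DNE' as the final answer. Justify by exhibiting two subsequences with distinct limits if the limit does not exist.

Examine the behaviour of a_n along subsequences.
Even-n subsequence a_{2k} = 2/(2k+19) -> 0. Odd-n subsequence a_{2k+1} = -2/(2k+20) -> 0. Both tend to 0, which suggests the limit is 0; verify directly.
|a_n - 0| = 2/(n+19) < 2/n for every n >= 1.
Given epsilon > 0, choose a positive integer N > 2/epsilon. Then for all n >= N, |a_n| < 2/n <= 2/N < epsilon.
So by the definition of the limit, lim a_n exists and equals 0.

0


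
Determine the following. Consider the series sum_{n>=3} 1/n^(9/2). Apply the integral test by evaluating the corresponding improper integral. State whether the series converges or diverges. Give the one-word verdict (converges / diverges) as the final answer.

Let f(x) = x^(-9/2). Then f is positive, continuous, and decreasing on [3, infinity), so the integral test applies.
Compute the improper integral int_{3}^infinity f(x) dx:
  antiderivative F(x) = -2/(7*x^(7/2)).
  As x -> infinity, F(x) -> 0 (since p = 9/2 > 1).
  So int = F(infinity) - F(3) = 0 - (-2*sqrt(3)/567) = 2*sqrt(3)/567.
  Finite, so by the integral test, the series converges.

converges


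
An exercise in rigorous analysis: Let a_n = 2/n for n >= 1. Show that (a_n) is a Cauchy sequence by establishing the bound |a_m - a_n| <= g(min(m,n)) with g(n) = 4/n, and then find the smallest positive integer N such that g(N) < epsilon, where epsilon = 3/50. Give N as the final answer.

For any m, n >= 1, by the triangle inequality:
|a_m - a_n| = |2/m - 2/n| <= 2*1/m + 2*1/n <= 4/min(m,n).
So g(n) = 4/n bounds the Cauchy difference. Since g(n) -> 0, (a_n) is Cauchy.
Now solve g(N) < 3/50: 4/N < 3/50 <=> N > 4 / (3/50) = 200/3.
The smallest integer strictly greater than 200/3 is N = 67.
Check: g(67) = 4/67 = 4/67 < 3/50; g(66) = 2/33 >= 3/50. So N = 67.

67


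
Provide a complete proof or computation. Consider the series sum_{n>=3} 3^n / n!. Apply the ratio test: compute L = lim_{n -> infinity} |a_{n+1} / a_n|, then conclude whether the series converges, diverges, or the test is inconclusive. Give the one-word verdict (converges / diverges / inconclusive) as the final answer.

Let a_n denote the general term. Form the ratio a_{n+1}/a_n and simplify:
a_{n+1}/a_n = 3/(n + 1)
Take the limit as n -> infinity: L = 0.
Since L = 0 < 1, the ratio test implies the series converges.

converges


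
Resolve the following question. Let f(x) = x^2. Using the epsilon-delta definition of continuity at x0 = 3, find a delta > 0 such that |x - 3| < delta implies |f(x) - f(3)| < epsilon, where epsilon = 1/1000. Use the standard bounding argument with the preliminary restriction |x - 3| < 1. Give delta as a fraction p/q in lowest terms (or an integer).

Factor: |x^2 - (3)^2| = |x - 3| * |x + 3|.
Impose |x - 3| < 1 first. Then |x + 3| = |(x - 3) + 2*(3)| <= |x - 3| + 2*|3| < 1 + 6 = 7.
So |x^2 - (3)^2| < delta * 7.
We need delta * 7 <= 1/1000, i.e. delta <= 1/1000/7 = 1/7000.
Since 1/7000 < 1, this is tighter than 1; take delta = 1/7000.
So delta = 1/7000 works.

1/7000


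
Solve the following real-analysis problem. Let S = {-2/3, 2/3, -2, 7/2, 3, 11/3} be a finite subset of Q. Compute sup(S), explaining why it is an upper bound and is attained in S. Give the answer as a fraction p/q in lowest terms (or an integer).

S is finite, so sup(S) = max(S).
Sorted decreasing:
11/3, 7/2, 3, 2/3, -2/3, -2
The extremum is 11/3.
For every x in S, x <= 11/3. And 11/3 is in S, so it is attained.
Therefore sup(S) = 11/3.

11/3


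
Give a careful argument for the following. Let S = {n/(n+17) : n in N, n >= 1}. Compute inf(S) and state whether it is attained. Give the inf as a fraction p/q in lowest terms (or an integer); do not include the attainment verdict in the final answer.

Analysis:
- Values: 1/18, 2/19, 3/20, 4/21, ... strictly increasing.
- Minimum is 1/18 (n=1); inf = 1/18 (attained).
- n/(n+17) = 1 - 17/(n+17) -> 1 from below as n -> infinity, and never equals 1.
- So sup = 1 (not attained).
Conclusion: inf(S) = 1/18, attained in S.

1/18


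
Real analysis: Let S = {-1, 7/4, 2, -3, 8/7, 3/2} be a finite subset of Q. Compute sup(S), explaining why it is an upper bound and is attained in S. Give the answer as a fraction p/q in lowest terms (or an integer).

S is finite, so sup(S) = max(S).
Sorted decreasing:
2, 7/4, 3/2, 8/7, -1, -3
The extremum is 2.
For every x in S, x <= 2. And 2 is in S, so it is attained.
Therefore sup(S) = 2.

2


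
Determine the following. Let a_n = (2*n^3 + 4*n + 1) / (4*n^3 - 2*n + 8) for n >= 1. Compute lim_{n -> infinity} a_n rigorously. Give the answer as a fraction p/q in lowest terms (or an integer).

Divide numerator and denominator by n^3, the highest power:
numerator / n^3 = 2 + 4/n^2 + n^(-3)
denominator / n^3 = 4 - 2/n^2 + 8/n^3
As n -> infinity, all terms of the form c/n^k (k >= 1) tend to 0.
So numerator / n^3 -> 2 and denominator / n^3 -> 4.
Therefore lim a_n = 1/2.

1/2


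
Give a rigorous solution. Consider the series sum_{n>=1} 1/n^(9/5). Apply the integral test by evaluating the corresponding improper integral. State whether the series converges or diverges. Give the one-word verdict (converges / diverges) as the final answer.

Let f(x) = x^(-9/5). Then f is positive, continuous, and decreasing on [1, infinity), so the integral test applies.
Compute the improper integral int_{1}^infinity f(x) dx:
  antiderivative F(x) = -5/(4*x^(4/5)).
  As x -> infinity, F(x) -> 0 (since p = 9/5 > 1).
  So int = F(infinity) - F(1) = 0 - (-5/4) = 5/4.
  Finite, so by the integral test, the series converges.

converges


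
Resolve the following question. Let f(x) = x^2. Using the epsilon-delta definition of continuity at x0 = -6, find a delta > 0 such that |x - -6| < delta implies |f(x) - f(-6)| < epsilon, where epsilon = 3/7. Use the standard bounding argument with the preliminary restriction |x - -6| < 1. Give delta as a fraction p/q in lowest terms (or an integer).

Factor: |x^2 - (-6)^2| = |x - -6| * |x + -6|.
Impose |x - -6| < 1 first. Then |x + -6| = |(x - -6) + 2*(-6)| <= |x - -6| + 2*|-6| < 1 + 12 = 13.
So |x^2 - (-6)^2| < delta * 13.
We need delta * 13 <= 3/7, i.e. delta <= 3/7/13 = 3/91.
Since 3/91 < 1, this is tighter than 1; take delta = 3/91.
So delta = 3/91 works.

3/91


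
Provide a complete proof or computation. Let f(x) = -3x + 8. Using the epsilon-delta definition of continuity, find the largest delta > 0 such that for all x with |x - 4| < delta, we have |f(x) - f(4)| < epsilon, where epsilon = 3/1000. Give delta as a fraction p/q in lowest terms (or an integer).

We compute f(4) = -3*(4) + 8 = -4.
|f(x) - f(4)| = |-3x + 8 - (-4)| = |-3(x - 4)| = 3|x - 4|.
We need 3|x - 4| < 3/1000, i.e. |x - 4| < 3/1000 / 3 = 1/1000.
So any delta <= 1/1000 works. Conversely, if delta > 1/1000, then x = 4 + 1/1000 satisfies |x - 4| = 1/1000 < delta but |f(x) - f(4)| = 3 * 1/1000 = 3/1000, which is not < 3/1000; so no larger delta works.
Hence the largest such delta is 1/1000.

1/1000


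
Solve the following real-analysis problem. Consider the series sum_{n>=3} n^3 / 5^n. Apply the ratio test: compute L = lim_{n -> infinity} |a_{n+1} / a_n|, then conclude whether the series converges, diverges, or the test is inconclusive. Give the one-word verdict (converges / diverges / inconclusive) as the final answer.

Let a_n denote the general term. Form the ratio a_{n+1}/a_n and simplify:
a_{n+1}/a_n = (n + 1)^3/(5*n^3)
Take the limit as n -> infinity: L = 1/5.
Since L = 1/5 < 1, the ratio test implies the series converges.

converges


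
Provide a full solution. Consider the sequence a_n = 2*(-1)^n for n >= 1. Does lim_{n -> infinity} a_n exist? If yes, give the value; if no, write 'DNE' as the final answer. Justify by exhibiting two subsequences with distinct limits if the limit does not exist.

Examine the behaviour of a_n along subsequences.
Even-n subsequence a_{2k} = 2 -> 2. Odd-n subsequence a_{2k+1} = -2 -> -2.
Since these two subsequential limits are 2 and -2, distinct, the full sequence cannot converge (a convergent sequence has all subsequences tending to the same limit). So lim a_n does not exist.

DNE


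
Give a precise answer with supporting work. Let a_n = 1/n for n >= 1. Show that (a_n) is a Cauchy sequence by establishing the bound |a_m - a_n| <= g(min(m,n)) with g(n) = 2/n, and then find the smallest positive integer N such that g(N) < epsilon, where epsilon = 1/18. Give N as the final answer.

For any m, n >= 1, by the triangle inequality:
|a_m - a_n| = |1/m - 1/n| <= 1/m + 1/n <= 2/min(m,n).
So g(n) = 2/n bounds the Cauchy difference. Since g(n) -> 0, (a_n) is Cauchy.
Now solve g(N) < 1/18: 2/N < 1/18 <=> N > 2 / (1/18) = 36.
The smallest integer strictly greater than 36 is N = 37.
Check: g(37) = 2/37 = 2/37 < 1/18; g(36) = 1/18 >= 1/18. So N = 37.

37


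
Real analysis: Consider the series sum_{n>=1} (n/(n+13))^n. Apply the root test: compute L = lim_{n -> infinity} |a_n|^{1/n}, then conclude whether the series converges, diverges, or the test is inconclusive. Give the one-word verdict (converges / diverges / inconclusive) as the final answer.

Let a_n denote the general term. Form |a_n|^(1/n) and simplify:
|a_n|^(1/n) = n/(n + 13)
Take the limit as n -> infinity: L = 1.
Since L = 1, the root test is inconclusive. (In fact a_n = (n/(n+13))^n -> e^(-13) != 0, so the nth-term test shows divergence; but the root test itself gives no conclusion.)

inconclusive


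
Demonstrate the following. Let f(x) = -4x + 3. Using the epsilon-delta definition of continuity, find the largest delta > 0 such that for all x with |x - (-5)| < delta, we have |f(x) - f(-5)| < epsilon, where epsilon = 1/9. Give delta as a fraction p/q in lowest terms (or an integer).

We compute f(-5) = -4*(-5) + 3 = 23.
|f(x) - f(-5)| = |-4x + 3 - (23)| = |-4(x - (-5))| = 4|x - (-5)|.
We need 4|x - (-5)| < 1/9, i.e. |x - (-5)| < 1/9 / 4 = 1/36.
So any delta <= 1/36 works. Conversely, if delta > 1/36, then x = -5 + 1/36 satisfies |x - (-5)| = 1/36 < delta but |f(x) - f(-5)| = 4 * 1/36 = 1/9, which is not < 1/9; so no larger delta works.
Hence the largest such delta is 1/36.

1/36


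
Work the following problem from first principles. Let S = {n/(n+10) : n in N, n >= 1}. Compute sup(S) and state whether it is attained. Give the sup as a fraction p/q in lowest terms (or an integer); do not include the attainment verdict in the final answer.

Analysis:
- Values: 1/11, 1/6, 3/13, 2/7, ... strictly increasing.
- Minimum is 1/11 (n=1); inf = 1/11 (attained).
- n/(n+10) = 1 - 10/(n+10) -> 1 from below as n -> infinity, and never equals 1.
- So sup = 1 (not attained).
Conclusion: sup(S) = 1, not attained in S.

1


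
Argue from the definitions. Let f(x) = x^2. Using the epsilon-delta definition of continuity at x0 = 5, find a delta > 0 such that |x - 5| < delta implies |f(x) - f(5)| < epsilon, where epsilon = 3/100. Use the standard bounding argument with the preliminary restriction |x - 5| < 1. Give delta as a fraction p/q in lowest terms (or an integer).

Factor: |x^2 - (5)^2| = |x - 5| * |x + 5|.
Impose |x - 5| < 1 first. Then |x + 5| = |(x - 5) + 2*(5)| <= |x - 5| + 2*|5| < 1 + 10 = 11.
So |x^2 - (5)^2| < delta * 11.
We need delta * 11 <= 3/100, i.e. delta <= 3/100/11 = 3/1100.
Since 3/1100 < 1, this is tighter than 1; take delta = 3/1100.
So delta = 3/1100 works.

3/1100


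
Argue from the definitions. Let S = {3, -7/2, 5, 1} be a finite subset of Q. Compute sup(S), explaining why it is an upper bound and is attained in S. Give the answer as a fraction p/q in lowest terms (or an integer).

S is finite, so sup(S) = max(S).
Sorted decreasing:
5, 3, 1, -7/2
The extremum is 5.
For every x in S, x <= 5. And 5 is in S, so it is attained.
Therefore sup(S) = 5.

5


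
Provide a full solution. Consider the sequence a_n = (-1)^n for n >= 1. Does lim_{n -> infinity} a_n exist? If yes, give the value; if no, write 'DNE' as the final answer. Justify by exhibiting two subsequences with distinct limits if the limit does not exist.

Examine the behaviour of a_n along subsequences.
Even-n subsequence a_{2k} = 1 -> 1. Odd-n subsequence a_{2k+1} = -1 -> -1.
Since these two subsequential limits are 1 and -1, distinct, the full sequence cannot converge (a convergent sequence has all subsequences tending to the same limit). So lim a_n does not exist.

DNE


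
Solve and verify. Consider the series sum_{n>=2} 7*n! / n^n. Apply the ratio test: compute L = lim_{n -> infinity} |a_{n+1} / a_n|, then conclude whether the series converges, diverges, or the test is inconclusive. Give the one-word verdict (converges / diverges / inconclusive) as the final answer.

Let a_n denote the general term. Form the ratio a_{n+1}/a_n and simplify:
a_{n+1}/a_n = (n/(n + 1))^n
Take the limit as n -> infinity: L = exp(-1).
Since L = exp(-1) < 1, the ratio test implies the series converges.

converges
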